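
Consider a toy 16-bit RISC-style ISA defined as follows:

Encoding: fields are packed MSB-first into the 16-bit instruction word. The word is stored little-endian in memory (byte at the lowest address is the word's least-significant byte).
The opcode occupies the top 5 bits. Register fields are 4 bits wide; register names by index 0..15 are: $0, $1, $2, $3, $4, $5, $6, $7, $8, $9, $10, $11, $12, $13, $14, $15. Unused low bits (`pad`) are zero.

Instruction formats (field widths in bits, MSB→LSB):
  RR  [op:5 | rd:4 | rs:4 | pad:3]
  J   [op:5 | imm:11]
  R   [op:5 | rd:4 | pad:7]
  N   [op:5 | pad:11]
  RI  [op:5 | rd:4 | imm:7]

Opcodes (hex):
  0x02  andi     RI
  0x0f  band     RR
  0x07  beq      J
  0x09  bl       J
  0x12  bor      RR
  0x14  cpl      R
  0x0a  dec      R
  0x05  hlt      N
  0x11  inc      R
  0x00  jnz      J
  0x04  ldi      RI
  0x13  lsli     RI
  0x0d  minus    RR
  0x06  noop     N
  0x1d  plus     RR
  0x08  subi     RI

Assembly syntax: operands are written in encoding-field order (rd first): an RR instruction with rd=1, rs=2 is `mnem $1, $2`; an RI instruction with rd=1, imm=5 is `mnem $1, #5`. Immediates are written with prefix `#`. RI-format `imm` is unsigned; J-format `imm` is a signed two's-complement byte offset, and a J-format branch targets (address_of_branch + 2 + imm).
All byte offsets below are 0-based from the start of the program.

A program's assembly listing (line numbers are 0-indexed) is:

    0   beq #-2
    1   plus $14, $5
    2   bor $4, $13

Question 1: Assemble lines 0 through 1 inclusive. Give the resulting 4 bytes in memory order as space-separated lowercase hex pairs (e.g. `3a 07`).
fe 3f 28 ef

L0: beq op=0x7:5|imm=-2:11 ⇒ 0x3ffe ⇒ little fe 3f
L1: plus op=0x1d:5|rd=14:4|rs=5:4|pad=0:3 ⇒ 0xef28 ⇒ little 28 ef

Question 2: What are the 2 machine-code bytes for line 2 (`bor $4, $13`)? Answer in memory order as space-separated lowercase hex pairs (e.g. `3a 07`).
2. bor fields op=0x12:5|rd=4:4|rs=13:4|pad=0:3 → word 9268h → 68 92

68 92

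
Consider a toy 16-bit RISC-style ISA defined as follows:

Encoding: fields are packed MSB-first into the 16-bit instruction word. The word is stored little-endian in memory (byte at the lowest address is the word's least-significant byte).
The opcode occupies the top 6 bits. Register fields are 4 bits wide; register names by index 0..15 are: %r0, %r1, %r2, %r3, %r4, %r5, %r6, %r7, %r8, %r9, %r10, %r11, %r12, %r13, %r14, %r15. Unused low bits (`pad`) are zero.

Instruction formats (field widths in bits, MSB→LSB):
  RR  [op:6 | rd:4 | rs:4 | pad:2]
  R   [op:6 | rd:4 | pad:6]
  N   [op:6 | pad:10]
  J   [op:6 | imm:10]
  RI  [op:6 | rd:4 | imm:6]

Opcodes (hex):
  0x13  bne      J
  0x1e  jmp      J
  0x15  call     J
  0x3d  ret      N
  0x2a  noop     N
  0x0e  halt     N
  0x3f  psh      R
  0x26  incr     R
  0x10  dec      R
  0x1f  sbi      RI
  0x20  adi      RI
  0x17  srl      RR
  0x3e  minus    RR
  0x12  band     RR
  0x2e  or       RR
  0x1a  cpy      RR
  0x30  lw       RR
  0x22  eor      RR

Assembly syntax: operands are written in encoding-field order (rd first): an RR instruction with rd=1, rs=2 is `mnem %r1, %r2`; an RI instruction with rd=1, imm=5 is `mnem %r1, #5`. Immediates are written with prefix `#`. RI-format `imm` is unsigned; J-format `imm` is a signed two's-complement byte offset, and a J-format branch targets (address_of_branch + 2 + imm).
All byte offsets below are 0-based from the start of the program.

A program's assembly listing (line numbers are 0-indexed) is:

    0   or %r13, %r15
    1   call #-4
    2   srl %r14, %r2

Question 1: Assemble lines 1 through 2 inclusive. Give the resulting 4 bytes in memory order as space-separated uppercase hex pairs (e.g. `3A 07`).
1. call fields op=0x15:6|imm=-4:10 → word 57fch → fc 57
2. srl fields op=0x17:6|rd=14:4|rs=2:4|pad=0:2 → word 5f88h → 88 5f

FC 57 88 5F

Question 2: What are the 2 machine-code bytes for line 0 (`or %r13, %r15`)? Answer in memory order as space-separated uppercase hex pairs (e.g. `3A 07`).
7C BB

L0: or op=0x2e:6|rd=13:4|rs=15:4|pad=0:2 ⇒ 0xbb7c ⇒ little 7c bb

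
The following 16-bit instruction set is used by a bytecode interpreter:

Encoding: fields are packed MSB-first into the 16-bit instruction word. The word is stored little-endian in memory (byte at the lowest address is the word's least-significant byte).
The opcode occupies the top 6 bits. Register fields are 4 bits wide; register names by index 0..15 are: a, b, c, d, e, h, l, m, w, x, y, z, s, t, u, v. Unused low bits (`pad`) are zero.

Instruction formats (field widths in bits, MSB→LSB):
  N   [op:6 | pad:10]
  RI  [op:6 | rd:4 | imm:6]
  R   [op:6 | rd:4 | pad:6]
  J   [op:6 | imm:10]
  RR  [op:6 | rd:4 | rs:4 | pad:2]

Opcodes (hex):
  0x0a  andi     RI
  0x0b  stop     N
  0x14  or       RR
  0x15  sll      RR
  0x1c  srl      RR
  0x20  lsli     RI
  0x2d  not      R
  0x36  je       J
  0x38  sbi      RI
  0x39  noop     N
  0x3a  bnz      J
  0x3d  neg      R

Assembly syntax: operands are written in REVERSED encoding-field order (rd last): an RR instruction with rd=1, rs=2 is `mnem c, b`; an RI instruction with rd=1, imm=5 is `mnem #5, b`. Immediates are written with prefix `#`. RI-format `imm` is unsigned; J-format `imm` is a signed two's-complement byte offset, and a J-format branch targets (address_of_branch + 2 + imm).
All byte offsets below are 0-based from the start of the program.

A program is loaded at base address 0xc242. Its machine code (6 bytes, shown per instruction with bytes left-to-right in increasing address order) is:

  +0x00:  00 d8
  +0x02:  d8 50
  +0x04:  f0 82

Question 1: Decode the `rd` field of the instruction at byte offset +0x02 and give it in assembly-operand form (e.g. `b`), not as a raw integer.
off 0x02: read d8 50 as little → 0x50d8
  top 6b → 0x14 → or [RR]
  rd: (w>>6)&0xf=0x3 → d
  rs: (w>>2)&0xf=0x6 → l

d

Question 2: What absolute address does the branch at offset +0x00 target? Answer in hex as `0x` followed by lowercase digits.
0xc244

@+00  little-endian(00 d8) = 0xd800
  top 6b → 0x36 → je [J]
  imm: (w>>0)&0x3ff=0x0 → #0
  target = base 0xc242 + off 0x00 + 2 + imm 0 = 0xc244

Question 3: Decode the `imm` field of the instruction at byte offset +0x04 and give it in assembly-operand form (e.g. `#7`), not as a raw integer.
#48

[04] f0 82 → 0x82f0
  top 6b → 0x20 → lsli [RI]
  rd: (w>>6)&0xf=0xb → z
  imm: (w>>0)&0x3f=0x30 → #48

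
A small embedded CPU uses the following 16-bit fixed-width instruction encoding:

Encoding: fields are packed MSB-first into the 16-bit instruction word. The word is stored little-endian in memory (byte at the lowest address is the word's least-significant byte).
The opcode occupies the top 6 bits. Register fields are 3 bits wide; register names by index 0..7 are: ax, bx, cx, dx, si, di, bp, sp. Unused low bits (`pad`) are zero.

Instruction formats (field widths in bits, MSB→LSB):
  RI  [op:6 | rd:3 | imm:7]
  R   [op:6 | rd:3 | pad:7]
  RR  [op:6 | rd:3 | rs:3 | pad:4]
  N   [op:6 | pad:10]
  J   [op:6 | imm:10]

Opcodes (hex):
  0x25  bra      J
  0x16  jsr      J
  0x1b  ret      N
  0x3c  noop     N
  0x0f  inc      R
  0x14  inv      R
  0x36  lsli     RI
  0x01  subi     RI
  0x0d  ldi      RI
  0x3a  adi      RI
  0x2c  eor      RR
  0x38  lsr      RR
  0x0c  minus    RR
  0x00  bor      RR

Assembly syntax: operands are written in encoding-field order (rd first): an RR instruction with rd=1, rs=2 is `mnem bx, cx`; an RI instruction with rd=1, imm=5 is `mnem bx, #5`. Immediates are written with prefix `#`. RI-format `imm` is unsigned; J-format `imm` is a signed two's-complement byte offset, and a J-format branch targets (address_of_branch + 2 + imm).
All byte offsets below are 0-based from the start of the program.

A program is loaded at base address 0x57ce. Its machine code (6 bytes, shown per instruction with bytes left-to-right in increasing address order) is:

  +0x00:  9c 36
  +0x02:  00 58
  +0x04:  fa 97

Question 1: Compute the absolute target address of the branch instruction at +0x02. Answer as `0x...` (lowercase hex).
0x57d2

@+02  little-endian(00 58) = 0x5800
  opcode bits[15:10]=0x16: jsr/J
  imm@[9:0]=0x0 ⇒ #0
  target = base 0x57ce + off 0x02 + 2 + imm 0 = 0x57d2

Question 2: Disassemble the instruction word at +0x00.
ldi di, #28

+0x00: 9c 36 ⇒ word 0x369c (little)
  op=0x369c>>10=0xd ⇒ ldi (RI)
  rd@[9:7]=0x5 ⇒ di
  imm@[6:0]=0x1c ⇒ #28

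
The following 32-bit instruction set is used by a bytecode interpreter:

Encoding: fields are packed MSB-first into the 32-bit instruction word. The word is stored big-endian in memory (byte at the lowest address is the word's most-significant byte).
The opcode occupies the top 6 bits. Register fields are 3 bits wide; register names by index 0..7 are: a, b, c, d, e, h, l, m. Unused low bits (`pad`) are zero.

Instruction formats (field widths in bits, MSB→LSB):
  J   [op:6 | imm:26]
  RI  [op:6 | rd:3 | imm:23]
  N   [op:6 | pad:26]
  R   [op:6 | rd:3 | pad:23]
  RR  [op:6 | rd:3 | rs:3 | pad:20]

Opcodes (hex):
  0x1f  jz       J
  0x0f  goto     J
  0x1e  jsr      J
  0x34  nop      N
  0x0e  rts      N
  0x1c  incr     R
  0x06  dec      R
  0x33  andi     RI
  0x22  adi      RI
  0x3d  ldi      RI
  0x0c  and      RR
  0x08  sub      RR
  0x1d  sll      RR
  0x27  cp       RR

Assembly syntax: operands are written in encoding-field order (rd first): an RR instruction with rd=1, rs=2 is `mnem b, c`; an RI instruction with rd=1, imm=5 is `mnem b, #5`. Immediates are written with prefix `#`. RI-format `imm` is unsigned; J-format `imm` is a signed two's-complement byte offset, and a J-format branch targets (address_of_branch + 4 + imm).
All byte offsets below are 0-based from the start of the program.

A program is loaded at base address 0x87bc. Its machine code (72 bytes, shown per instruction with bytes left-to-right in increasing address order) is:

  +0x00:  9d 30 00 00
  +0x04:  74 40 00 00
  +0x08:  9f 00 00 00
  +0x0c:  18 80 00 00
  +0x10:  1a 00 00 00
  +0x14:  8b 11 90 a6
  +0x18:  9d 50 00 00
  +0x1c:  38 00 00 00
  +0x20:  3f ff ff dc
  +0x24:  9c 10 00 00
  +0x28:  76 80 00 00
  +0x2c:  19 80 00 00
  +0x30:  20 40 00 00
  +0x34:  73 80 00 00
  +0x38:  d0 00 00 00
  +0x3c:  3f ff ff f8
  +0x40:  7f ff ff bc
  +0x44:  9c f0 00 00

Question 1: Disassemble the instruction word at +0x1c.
rts

[1c] 38 00 00 00 → 0x38000000
  op=0x38000000>>26=0xe ⇒ rts (N)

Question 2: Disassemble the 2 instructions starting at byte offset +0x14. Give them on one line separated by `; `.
adi l, #1151142; cp c, h

off 0x14: read 8b 11 90 a6 as big → 0x8b1190a6
  top 6b → 0x22 → adi [RI]
  [25:23] rd=6 = l
  [22:0] imm=1151142 = #1151142
off 0x18: read 9d 50 00 00 as big → 0x9d500000
  top 6b → 0x27 → cp [RR]
  [25:23] rd=2 = c
  [22:20] rs=5 = h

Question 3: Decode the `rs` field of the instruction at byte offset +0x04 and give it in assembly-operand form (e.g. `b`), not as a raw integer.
off 0x04: read 74 40 00 00 as big → 0x74400000
  opcode bits[31:26]=0x1d: sll/RR
  [25:23] rd=0 = a
  [22:20] rs=4 = e

e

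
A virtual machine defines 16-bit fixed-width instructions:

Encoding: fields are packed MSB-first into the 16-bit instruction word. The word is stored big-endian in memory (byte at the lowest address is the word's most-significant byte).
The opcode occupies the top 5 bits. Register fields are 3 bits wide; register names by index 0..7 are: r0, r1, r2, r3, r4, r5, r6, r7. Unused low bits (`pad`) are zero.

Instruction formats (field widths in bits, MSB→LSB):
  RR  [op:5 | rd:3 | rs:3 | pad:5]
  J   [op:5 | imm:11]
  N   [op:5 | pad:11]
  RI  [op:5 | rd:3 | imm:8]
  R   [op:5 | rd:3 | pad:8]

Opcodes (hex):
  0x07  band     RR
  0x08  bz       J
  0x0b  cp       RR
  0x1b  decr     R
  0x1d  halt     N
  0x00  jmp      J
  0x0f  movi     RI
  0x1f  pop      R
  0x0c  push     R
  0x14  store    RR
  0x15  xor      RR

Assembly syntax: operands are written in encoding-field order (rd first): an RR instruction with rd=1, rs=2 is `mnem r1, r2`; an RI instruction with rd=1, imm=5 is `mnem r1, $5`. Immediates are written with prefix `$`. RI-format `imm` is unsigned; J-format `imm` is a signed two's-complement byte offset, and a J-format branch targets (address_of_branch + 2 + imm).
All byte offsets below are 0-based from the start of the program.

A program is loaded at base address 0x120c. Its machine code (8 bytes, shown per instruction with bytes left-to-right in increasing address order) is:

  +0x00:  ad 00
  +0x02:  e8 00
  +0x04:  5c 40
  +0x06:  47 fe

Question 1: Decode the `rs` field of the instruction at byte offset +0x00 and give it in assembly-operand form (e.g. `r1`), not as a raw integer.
r0

@+00  big-endian(ad 00) = 0xad00
  top 5b → 0x15 → xor [RR]
  rd: (w>>8)&0x7=0x5 → r5
  rs: (w>>5)&0x7=0x0 → r0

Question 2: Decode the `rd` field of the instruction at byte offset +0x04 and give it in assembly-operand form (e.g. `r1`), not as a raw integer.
+0x04: 5c 40 ⇒ word 0x5c40 (big)
  top 5b → 0xb → cp [RR]
  rd: (w>>8)&0x7=0x4 → r4
  rs: (w>>5)&0x7=0x2 → r2

r4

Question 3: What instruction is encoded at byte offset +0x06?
bz $-2

off 0x06: read 47 fe as big → 0x47fe
  opcode bits[15:11]=0x8: bz/J
  [10:0] imm=2046 (s11→-2) = $-2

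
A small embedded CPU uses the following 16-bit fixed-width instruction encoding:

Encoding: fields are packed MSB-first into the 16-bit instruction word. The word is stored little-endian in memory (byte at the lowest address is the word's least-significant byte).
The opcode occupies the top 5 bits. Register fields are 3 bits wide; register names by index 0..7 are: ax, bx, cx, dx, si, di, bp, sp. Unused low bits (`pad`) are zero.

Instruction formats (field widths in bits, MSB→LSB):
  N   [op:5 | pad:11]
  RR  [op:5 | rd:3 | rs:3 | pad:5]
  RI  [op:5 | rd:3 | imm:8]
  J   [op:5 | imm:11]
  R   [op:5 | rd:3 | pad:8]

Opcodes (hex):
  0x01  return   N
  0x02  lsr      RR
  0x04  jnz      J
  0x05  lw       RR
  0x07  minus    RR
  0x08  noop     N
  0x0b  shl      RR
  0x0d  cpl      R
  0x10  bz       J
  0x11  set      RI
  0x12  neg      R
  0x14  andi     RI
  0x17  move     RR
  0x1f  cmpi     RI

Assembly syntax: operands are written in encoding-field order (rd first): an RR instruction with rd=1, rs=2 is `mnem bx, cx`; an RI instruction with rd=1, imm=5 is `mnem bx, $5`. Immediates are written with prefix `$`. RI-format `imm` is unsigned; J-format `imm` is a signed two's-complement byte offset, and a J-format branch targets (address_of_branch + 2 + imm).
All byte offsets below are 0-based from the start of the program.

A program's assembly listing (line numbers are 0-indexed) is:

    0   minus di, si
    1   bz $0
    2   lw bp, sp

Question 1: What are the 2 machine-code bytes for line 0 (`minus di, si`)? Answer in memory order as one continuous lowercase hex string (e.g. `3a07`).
803d

0. minus fields op=0x7:5|rd=5:3|rs=4:3|pad=0:5 → word 3d80h → 80 3d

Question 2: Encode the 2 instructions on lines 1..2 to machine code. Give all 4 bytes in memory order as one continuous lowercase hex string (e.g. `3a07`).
0080e02e

line 1 (bz): pack op=0x10:5|imm=0:11 = 0x8000; little→ 00 80
line 2 (lw): pack op=0x5:5|rd=6:3|rs=7:3|pad=0:5 = 0x2ee0; little→ e0 2e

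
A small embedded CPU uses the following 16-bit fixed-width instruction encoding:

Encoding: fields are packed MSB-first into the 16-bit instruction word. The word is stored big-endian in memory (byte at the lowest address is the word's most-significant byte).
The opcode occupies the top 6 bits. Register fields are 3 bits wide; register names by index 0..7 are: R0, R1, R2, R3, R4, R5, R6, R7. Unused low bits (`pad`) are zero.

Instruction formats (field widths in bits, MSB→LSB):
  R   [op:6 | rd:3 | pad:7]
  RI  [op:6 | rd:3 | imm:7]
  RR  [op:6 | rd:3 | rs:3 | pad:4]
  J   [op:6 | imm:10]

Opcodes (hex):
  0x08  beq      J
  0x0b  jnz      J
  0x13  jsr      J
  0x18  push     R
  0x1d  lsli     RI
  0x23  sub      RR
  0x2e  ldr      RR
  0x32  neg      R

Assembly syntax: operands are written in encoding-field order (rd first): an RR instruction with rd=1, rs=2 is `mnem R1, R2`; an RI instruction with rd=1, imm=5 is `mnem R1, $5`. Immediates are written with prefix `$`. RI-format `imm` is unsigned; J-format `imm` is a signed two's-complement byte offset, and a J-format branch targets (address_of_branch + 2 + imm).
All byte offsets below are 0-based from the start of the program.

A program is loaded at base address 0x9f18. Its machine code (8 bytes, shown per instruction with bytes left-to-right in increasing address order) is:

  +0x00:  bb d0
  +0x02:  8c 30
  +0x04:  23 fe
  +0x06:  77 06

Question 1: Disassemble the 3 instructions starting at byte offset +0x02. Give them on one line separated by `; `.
@+02  big-endian(8c 30) = 0x8c30
  top 6b → 0x23 → sub [RR]
  [9:7] rd=0 = R0
  [6:4] rs=3 = R3
@+04  big-endian(23 fe) = 0x23fe
  top 6b → 0x8 → beq [J]
  [9:0] imm=1022 (s10→-2) = $-2
@+06  big-endian(77 06) = 0x7706
  top 6b → 0x1d → lsli [RI]
  [9:7] rd=6 = R6
  [6:0] imm=6 = $6

sub R0, R3; beq $-2; lsli R6, $6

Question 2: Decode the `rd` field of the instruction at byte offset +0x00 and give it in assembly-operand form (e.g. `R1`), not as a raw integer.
off 0x00: read bb d0 as big → 0xbbd0
  top 6b → 0x2e → ldr [RR]
  rd: (w>>7)&0x7=0x7 → R7
  rs: (w>>4)&0x7=0x5 → R5

R7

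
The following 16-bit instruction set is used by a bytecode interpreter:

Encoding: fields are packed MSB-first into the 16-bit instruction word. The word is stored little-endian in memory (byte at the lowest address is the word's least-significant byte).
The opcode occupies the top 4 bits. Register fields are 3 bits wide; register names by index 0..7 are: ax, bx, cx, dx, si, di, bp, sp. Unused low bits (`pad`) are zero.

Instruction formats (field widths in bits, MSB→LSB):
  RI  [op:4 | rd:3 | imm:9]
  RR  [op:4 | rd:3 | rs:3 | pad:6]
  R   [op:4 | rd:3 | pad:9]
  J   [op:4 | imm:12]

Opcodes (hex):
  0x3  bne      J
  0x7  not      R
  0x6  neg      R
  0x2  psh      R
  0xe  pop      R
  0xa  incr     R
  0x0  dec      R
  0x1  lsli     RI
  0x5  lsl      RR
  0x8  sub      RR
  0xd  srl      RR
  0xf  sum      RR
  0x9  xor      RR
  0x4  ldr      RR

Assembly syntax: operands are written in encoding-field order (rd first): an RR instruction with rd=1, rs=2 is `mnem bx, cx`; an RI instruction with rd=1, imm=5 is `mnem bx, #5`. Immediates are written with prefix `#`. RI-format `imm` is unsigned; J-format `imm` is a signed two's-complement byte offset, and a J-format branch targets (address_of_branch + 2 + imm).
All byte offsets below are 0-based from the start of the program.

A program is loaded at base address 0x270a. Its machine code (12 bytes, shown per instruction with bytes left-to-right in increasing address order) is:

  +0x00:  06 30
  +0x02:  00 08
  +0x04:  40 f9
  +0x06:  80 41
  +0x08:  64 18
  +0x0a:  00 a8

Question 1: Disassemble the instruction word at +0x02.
[02] 00 08 → 0x0800
  top 4b → 0x0 → dec [R]
  rd: (w>>9)&0x7=0x4 → si

dec si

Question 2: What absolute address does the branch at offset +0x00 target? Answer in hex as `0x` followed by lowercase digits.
0x2712

off 0x00: read 06 30 as little → 0x3006
  opcode bits[15:12]=0x3: bne/J
  imm: (w>>0)&0xfff=0x6 → #6
  target = base 0x270a + off 0x00 + 2 + imm 6 = 0x2712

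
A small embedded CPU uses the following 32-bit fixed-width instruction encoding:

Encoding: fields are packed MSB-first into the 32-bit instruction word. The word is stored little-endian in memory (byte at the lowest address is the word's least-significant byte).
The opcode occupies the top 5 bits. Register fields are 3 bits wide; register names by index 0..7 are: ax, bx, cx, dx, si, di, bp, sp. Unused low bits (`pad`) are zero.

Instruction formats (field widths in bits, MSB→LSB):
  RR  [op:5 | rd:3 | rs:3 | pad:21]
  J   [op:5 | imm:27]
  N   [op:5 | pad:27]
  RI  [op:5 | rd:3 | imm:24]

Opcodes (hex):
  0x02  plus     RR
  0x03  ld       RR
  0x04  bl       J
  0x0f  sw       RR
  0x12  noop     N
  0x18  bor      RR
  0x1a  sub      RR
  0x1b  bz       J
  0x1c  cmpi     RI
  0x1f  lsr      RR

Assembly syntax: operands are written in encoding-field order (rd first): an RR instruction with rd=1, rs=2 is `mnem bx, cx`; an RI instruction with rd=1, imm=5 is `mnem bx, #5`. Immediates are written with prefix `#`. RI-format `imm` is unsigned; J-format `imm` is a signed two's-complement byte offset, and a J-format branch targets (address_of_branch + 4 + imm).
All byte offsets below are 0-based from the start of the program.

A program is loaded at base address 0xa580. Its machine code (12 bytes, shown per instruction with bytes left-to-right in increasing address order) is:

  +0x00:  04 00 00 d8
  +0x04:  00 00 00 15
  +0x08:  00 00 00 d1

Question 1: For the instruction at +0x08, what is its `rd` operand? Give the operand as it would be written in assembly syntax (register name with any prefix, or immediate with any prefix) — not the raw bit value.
bx

[08] 00 00 00 d1 → 0xd1000000
  top 5b → 0x1a → sub [RR]
  rd@[26:24]=0x1 ⇒ bx
  rs@[23:21]=0x0 ⇒ ax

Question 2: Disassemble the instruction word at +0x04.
plus di, ax

+0x04: 00 00 00 15 ⇒ word 0x15000000 (little)
  opcode bits[31:27]=0x2: plus/RR
  [26:24] rd=5 = di
  [23:21] rs=0 = ax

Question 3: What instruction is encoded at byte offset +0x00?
off 0x00: read 04 00 00 d8 as little → 0xd8000004
  opcode bits[31:27]=0x1b: bz/J
  [26:0] imm=4 = #4

bz #4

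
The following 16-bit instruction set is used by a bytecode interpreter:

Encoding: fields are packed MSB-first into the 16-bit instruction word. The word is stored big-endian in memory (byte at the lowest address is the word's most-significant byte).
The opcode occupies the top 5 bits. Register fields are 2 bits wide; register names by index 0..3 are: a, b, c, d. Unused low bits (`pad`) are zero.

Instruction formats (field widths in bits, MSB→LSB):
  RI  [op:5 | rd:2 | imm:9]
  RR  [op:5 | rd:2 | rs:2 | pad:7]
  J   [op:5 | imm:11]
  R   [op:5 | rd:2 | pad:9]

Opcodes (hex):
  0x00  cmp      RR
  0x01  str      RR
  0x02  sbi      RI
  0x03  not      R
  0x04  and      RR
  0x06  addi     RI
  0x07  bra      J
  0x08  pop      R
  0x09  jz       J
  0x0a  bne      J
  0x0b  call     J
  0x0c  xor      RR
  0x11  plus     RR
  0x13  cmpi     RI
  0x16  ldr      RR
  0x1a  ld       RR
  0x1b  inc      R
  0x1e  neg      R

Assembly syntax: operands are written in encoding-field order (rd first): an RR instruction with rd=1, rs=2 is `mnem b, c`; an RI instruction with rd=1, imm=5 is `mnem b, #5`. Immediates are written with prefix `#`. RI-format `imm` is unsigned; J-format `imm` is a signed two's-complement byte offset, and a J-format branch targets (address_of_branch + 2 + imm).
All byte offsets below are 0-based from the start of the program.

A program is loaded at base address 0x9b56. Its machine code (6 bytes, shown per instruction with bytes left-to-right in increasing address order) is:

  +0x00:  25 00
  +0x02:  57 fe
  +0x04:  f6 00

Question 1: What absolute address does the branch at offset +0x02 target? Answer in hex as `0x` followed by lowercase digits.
0x9b58

[02] 57 fe → 0x57fe
  opcode bits[15:11]=0xa: bne/J
  imm@[10:0]=0x7fe (s11→-2) ⇒ #-2
  target = base 0x9b56 + off 0x02 + 2 + imm -2 = 0x9b58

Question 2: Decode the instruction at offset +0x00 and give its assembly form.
and c, c

[00] 25 00 → 0x2500
  top 5b → 0x4 → and [RR]
  rd@[10:9]=0x2 ⇒ c
  rs@[8:7]=0x2 ⇒ c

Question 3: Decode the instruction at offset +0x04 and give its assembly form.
+0x04: f6 00 ⇒ word 0xf600 (big)
  top 5b → 0x1e → neg [R]
  [10:9] rd=3 = d

neg d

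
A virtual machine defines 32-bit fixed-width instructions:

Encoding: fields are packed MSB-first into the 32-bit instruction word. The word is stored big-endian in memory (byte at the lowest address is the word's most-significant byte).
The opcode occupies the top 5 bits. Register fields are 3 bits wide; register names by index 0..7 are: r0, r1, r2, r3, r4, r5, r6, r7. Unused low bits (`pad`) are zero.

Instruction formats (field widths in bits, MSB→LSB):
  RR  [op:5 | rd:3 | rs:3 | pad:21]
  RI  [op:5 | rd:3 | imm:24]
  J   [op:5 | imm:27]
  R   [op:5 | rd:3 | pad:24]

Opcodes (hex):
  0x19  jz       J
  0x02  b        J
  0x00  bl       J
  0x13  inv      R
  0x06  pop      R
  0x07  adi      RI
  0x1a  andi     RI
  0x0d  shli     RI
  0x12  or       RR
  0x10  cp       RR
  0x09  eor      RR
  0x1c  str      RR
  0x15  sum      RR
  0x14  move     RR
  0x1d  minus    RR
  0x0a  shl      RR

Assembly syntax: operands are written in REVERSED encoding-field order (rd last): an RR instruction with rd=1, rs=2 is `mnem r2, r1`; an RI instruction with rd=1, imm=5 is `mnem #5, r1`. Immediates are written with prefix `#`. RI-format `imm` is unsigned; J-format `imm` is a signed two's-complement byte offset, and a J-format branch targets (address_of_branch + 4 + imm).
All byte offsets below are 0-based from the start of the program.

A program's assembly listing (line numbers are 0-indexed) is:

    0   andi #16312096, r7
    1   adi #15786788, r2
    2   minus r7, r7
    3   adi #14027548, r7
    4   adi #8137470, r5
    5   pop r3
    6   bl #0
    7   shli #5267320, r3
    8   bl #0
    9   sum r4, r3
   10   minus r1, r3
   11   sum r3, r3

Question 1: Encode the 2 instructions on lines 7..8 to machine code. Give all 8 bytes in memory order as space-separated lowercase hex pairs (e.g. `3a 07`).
6b 50 5f 78 00 00 00 00

line 7 (shli): pack op=0xd:5|rd=3:3|imm=5267320:24 = 0x6b505f78; big→ 6b 50 5f 78
line 8 (bl): pack op=0x0:5|imm=0:27 = 0x00000000; big→ 00 00 00 00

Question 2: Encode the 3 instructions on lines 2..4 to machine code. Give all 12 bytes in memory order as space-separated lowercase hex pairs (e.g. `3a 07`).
L2: minus op=0x1d:5|rd=7:3|rs=7:3|pad=0:21 ⇒ 0xefe00000 ⇒ big ef e0 00 00
L3: adi op=0x7:5|rd=7:3|imm=14027548:24 ⇒ 0x3fd60b1c ⇒ big 3f d6 0b 1c
L4: adi op=0x7:5|rd=5:3|imm=8137470:24 ⇒ 0x3d7c2afe ⇒ big 3d 7c 2a fe

ef e0 00 00 3f d6 0b 1c 3d 7c 2a fe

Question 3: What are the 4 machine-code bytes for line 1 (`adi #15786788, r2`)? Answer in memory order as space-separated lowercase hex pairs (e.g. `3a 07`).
L1: adi op=0x7:5|rd=2:3|imm=15786788:24 ⇒ 0x3af0e324 ⇒ big 3a f0 e3 24

3a f0 e3 24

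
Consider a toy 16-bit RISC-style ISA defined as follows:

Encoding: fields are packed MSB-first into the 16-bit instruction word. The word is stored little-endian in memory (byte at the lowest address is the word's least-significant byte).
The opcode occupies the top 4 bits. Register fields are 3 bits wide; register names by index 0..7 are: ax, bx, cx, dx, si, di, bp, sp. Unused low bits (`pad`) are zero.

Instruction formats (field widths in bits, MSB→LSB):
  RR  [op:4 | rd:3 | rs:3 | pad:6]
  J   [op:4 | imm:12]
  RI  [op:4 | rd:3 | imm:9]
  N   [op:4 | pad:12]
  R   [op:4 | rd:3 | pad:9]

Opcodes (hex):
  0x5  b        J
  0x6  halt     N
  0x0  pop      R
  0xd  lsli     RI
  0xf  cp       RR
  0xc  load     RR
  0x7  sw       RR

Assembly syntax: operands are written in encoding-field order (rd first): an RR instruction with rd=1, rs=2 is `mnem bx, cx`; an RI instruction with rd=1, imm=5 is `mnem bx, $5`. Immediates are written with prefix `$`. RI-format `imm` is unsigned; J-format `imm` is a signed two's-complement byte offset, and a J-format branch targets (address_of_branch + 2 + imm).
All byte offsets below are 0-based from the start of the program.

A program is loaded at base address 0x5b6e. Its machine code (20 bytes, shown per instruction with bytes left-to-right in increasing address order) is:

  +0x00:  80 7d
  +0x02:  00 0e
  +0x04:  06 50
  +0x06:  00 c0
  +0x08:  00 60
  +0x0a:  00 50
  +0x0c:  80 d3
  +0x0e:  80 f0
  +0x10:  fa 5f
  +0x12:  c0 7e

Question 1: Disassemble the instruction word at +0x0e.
cp ax, cx

+0x0e: 80 f0 ⇒ word 0xf080 (little)
  op=0xf080>>12=0xf ⇒ cp (RR)
  rd: (w>>9)&0x7=0x0 → ax
  rs: (w>>6)&0x7=0x2 → cx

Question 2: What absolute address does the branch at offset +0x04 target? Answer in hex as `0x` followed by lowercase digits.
[04] 06 50 → 0x5006
  opcode bits[15:12]=0x5: b/J
  [11:0] imm=6 = $6
  target = base 0x5b6e + off 0x04 + 2 + imm 6 = 0x5b7a

0x5b7a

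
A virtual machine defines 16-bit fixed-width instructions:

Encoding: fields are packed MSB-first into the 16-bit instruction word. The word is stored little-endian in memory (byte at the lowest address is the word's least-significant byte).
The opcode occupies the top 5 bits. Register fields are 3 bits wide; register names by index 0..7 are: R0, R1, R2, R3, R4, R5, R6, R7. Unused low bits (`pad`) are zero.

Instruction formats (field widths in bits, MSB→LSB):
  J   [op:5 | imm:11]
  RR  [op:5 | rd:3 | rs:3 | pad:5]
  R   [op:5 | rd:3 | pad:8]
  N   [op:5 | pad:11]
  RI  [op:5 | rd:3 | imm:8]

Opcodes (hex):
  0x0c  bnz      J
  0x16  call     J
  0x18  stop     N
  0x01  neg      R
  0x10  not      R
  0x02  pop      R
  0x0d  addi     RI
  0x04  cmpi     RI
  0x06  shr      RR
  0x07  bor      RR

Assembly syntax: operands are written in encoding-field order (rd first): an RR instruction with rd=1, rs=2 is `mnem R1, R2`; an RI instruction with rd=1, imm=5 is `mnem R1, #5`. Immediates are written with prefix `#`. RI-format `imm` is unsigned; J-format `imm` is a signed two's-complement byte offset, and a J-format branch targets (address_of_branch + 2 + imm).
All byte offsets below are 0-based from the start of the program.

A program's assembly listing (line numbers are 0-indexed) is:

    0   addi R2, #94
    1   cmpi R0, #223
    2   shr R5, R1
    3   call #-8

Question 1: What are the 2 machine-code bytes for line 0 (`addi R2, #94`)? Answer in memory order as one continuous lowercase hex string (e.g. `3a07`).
0. addi fields op=0xd:5|rd=2:3|imm=94:8 → word 6a5eh → 5e 6a

5e6a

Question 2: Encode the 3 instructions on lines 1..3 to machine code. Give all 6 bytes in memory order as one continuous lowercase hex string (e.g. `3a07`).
L1: cmpi op=0x4:5|rd=0:3|imm=223:8 ⇒ 0x20df ⇒ little df 20
L2: shr op=0x6:5|rd=5:3|rs=1:3|pad=0:5 ⇒ 0x3520 ⇒ little 20 35
L3: call op=0x16:5|imm=-8:11 ⇒ 0xb7f8 ⇒ little f8 b7

df202035f8b7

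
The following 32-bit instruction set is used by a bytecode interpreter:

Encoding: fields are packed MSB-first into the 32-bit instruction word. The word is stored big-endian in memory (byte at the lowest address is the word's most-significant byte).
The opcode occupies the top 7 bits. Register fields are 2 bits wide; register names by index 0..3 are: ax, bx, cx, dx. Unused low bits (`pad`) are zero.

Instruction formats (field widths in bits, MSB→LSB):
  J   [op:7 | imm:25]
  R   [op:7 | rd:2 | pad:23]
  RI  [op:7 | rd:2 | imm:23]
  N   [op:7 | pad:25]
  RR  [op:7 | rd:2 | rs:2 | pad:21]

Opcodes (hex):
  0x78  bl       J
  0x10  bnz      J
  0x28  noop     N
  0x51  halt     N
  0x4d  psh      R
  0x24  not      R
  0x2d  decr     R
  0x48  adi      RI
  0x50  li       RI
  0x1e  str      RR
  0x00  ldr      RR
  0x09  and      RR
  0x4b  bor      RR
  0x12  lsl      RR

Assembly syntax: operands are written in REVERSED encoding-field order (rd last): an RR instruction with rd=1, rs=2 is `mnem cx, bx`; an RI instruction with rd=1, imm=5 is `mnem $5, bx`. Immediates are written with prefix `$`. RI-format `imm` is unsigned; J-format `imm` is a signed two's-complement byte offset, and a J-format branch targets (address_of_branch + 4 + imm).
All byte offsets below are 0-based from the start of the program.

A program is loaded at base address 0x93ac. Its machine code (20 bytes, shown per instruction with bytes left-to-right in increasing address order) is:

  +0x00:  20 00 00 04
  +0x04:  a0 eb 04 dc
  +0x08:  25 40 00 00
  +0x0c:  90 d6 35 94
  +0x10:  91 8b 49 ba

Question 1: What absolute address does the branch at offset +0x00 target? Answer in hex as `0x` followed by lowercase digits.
0x93b4

@+00  big-endian(20 00 00 04) = 0x20000004
  top 7b → 0x10 → bnz [J]
  imm: (w>>0)&0x1ffffff=0x4 → $4
  target = base 0x93ac + off 0x00 + 4 + imm 4 = 0x93b4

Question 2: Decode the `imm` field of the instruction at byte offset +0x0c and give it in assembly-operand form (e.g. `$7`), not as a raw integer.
$5649812

@+0c  big-endian(90 d6 35 94) = 0x90d63594
  op=0x90d63594>>25=0x48 ⇒ adi (RI)
  rd@[24:23]=0x1 ⇒ bx
  imm@[22:0]=0x563594 ⇒ $5649812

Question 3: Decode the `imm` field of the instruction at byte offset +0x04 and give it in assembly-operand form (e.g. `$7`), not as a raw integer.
@+04  big-endian(a0 eb 04 dc) = 0xa0eb04dc
  op=0xa0eb04dc>>25=0x50 ⇒ li (RI)
  rd: (w>>23)&0x3=0x1 → bx
  imm: (w>>0)&0x7fffff=0x6b04dc → $7013596

$7013596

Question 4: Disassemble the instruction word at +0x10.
off 0x10: read 91 8b 49 ba as big → 0x918b49ba
  opcode bits[31:25]=0x48: adi/RI
  [24:23] rd=3 = dx
  [22:0] imm=739770 = $739770

adi $739770, dx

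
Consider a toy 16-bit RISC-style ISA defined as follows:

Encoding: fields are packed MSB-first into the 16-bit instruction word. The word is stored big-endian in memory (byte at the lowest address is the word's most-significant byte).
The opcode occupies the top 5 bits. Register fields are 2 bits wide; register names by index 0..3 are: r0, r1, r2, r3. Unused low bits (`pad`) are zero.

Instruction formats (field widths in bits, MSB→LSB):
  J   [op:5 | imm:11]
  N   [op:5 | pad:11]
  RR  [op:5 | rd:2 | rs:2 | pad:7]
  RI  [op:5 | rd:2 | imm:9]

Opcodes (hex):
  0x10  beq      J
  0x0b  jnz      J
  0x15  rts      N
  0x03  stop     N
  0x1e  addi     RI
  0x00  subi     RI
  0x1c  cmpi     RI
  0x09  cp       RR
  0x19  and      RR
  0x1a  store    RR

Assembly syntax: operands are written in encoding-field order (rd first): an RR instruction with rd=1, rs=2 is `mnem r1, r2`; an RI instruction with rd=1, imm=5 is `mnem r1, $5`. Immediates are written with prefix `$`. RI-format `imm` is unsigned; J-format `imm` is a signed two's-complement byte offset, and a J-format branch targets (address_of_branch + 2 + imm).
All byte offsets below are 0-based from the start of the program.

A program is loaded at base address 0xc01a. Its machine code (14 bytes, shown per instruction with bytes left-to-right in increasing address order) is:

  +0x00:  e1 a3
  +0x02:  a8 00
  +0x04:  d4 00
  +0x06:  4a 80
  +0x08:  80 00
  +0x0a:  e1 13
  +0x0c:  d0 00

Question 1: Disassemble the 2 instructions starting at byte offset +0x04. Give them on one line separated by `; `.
@+04  big-endian(d4 00) = 0xd400
  op=0xd400>>11=0x1a ⇒ store (RR)
  rd: (w>>9)&0x3=0x2 → r2
  rs: (w>>7)&0x3=0x0 → r0
@+06  big-endian(4a 80) = 0x4a80
  op=0x4a80>>11=0x9 ⇒ cp (RR)
  rd: (w>>9)&0x3=0x1 → r1
  rs: (w>>7)&0x3=0x1 → r1

store r2, r0; cp r1, r1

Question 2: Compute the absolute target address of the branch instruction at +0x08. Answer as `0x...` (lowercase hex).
0xc024

@+08  big-endian(80 00) = 0x8000
  top 5b → 0x10 → beq [J]
  [10:0] imm=0 = $0
  target = base 0xc01a + off 0x08 + 2 + imm 0 = 0xc024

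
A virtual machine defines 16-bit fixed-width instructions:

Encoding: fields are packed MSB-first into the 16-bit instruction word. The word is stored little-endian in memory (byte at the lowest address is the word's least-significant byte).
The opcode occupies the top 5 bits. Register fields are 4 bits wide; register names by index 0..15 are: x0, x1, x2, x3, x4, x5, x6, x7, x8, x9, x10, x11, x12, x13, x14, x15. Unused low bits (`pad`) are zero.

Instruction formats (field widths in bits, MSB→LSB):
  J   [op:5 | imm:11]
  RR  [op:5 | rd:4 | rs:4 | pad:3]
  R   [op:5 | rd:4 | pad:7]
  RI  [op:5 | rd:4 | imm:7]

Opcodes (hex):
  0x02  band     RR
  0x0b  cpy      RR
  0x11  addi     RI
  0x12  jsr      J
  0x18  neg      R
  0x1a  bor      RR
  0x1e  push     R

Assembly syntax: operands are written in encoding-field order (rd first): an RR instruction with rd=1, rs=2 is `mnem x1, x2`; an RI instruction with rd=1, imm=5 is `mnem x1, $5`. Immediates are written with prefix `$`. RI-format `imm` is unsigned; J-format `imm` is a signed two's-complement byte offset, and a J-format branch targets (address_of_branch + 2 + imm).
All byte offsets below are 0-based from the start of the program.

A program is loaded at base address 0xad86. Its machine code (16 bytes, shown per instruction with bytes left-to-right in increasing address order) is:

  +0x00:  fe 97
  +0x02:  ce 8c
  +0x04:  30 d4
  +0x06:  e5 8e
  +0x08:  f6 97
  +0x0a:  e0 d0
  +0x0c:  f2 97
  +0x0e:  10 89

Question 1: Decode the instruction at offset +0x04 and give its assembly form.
bor x8, x6

+0x04: 30 d4 ⇒ word 0xd430 (little)
  op=0xd430>>11=0x1a ⇒ bor (RR)
  rd: (w>>7)&0xf=0x8 → x8
  rs: (w>>3)&0xf=0x6 → x6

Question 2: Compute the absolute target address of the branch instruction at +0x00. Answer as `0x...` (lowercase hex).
+0x00: fe 97 ⇒ word 0x97fe (little)
  top 5b → 0x12 → jsr [J]
  imm: (w>>0)&0x7ff=0x7fe (s11→-2) → $-2
  target = base 0xad86 + off 0x00 + 2 + imm -2 = 0xad86

0xad86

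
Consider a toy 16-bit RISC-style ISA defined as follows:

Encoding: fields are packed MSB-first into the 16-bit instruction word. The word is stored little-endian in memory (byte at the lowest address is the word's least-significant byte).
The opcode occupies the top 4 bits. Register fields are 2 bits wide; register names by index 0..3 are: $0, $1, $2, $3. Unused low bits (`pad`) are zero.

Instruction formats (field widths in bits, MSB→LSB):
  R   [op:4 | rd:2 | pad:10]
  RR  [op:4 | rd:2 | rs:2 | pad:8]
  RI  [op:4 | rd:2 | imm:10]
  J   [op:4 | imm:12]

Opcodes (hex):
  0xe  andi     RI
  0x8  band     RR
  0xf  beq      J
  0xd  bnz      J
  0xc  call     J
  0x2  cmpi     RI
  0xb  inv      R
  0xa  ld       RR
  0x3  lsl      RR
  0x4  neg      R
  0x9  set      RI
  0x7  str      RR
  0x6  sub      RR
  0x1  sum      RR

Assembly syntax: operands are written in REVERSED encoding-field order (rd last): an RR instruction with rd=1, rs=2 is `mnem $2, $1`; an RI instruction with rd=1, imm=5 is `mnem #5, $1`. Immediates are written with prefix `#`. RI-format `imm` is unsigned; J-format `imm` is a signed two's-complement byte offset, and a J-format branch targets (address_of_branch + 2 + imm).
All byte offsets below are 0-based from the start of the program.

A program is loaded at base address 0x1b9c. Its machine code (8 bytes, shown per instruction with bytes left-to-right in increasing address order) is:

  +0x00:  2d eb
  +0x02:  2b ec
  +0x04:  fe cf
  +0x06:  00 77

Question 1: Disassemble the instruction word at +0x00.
@+00  little-endian(2d eb) = 0xeb2d
  opcode bits[15:12]=0xe: andi/RI
  rd: (w>>10)&0x3=0x2 → $2
  imm: (w>>0)&0x3ff=0x32d → #813

andi #813, $2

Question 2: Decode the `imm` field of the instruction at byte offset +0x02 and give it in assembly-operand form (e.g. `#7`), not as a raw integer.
#43

off 0x02: read 2b ec as little → 0xec2b
  opcode bits[15:12]=0xe: andi/RI
  rd: (w>>10)&0x3=0x3 → $3
  imm: (w>>0)&0x3ff=0x2b → #43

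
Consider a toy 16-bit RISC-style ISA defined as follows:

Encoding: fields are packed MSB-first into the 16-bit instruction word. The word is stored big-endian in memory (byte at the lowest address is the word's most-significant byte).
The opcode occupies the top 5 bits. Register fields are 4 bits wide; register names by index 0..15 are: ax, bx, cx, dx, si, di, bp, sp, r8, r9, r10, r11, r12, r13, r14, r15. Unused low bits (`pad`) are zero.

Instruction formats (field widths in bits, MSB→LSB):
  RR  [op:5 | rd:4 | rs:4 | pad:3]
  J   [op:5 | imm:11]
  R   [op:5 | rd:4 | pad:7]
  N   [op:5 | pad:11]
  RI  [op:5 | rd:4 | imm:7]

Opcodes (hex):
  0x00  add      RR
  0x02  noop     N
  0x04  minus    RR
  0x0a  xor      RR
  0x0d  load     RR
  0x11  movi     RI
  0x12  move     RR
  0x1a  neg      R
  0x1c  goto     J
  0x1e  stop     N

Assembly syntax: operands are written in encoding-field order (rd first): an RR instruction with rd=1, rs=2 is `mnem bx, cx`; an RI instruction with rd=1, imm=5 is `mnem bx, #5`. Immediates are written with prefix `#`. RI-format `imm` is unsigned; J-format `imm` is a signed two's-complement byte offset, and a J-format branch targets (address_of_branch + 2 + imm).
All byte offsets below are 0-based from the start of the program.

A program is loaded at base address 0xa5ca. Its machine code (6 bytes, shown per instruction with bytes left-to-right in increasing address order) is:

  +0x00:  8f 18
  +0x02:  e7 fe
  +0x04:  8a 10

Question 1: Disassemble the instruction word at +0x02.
goto #-2

off 0x02: read e7 fe as big → 0xe7fe
  opcode bits[15:11]=0x1c: goto/J
  [10:0] imm=2046 (s11→-2) = #-2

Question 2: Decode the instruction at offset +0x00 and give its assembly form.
off 0x00: read 8f 18 as big → 0x8f18
  op=0x8f18>>11=0x11 ⇒ movi (RI)
  rd: (w>>7)&0xf=0xe → r14
  imm: (w>>0)&0x7f=0x18 → #24

movi r14, #24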